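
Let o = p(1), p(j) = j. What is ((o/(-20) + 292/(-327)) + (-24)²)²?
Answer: 14144165722129/42771600 ≈ 3.3069e+5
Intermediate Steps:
o = 1
((o/(-20) + 292/(-327)) + (-24)²)² = ((1/(-20) + 292/(-327)) + (-24)²)² = ((1*(-1/20) + 292*(-1/327)) + 576)² = ((-1/20 - 292/327) + 576)² = (-6167/6540 + 576)² = (3760873/6540)² = 14144165722129/42771600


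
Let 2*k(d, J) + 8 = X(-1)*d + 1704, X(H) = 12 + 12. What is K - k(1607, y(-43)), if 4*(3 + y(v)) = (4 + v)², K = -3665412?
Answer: -3685544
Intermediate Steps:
y(v) = -3 + (4 + v)²/4
X(H) = 24
k(d, J) = 848 + 12*d (k(d, J) = -4 + (24*d + 1704)/2 = -4 + (1704 + 24*d)/2 = -4 + (852 + 12*d) = 848 + 12*d)
K - k(1607, y(-43)) = -3665412 - (848 + 12*1607) = -3665412 - (848 + 19284) = -3665412 - 1*20132 = -3665412 - 20132 = -3685544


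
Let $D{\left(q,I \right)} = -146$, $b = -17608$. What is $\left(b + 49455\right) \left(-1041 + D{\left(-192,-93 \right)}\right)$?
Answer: $-37802389$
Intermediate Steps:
$\left(b + 49455\right) \left(-1041 + D{\left(-192,-93 \right)}\right) = \left(-17608 + 49455\right) \left(-1041 - 146\right) = 31847 \left(-1187\right) = -37802389$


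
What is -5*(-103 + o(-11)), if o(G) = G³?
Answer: 7170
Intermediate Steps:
-5*(-103 + o(-11)) = -5*(-103 + (-11)³) = -5*(-103 - 1331) = -5*(-1434) = 7170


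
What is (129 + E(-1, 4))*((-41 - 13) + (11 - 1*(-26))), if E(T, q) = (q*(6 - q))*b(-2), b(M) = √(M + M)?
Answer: -2193 - 272*I ≈ -2193.0 - 272.0*I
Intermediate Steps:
b(M) = √2*√M (b(M) = √(2*M) = √2*√M)
E(T, q) = 2*I*q*(6 - q) (E(T, q) = (q*(6 - q))*(√2*√(-2)) = (q*(6 - q))*(√2*(I*√2)) = (q*(6 - q))*(2*I) = 2*I*q*(6 - q))
(129 + E(-1, 4))*((-41 - 13) + (11 - 1*(-26))) = (129 + 2*I*4*(6 - 1*4))*((-41 - 13) + (11 - 1*(-26))) = (129 + 2*I*4*(6 - 4))*(-54 + (11 + 26)) = (129 + 2*I*4*2)*(-54 + 37) = (129 + 16*I)*(-17) = -2193 - 272*I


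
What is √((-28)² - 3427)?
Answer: I*√2643 ≈ 51.41*I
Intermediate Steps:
√((-28)² - 3427) = √(784 - 3427) = √(-2643) = I*√2643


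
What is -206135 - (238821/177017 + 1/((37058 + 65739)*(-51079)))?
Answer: -191598622800956300691/929475192506371 ≈ -2.0614e+5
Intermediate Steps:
-206135 - (238821/177017 + 1/((37058 + 65739)*(-51079))) = -206135 - (238821*(1/177017) - 1/51079/102797) = -206135 - (238821/177017 + (1/102797)*(-1/51079)) = -206135 - (238821/177017 - 1/5250767963) = -206135 - 1*1253993655514606/929475192506371 = -206135 - 1253993655514606/929475192506371 = -191598622800956300691/929475192506371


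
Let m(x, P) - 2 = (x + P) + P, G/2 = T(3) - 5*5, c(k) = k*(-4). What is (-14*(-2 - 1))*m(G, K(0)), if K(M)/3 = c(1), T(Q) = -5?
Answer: -3444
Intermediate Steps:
c(k) = -4*k
K(M) = -12 (K(M) = 3*(-4*1) = 3*(-4) = -12)
G = -60 (G = 2*(-5 - 5*5) = 2*(-5 - 25) = 2*(-30) = -60)
m(x, P) = 2 + x + 2*P (m(x, P) = 2 + ((x + P) + P) = 2 + ((P + x) + P) = 2 + (x + 2*P) = 2 + x + 2*P)
(-14*(-2 - 1))*m(G, K(0)) = (-14*(-2 - 1))*(2 - 60 + 2*(-12)) = (-14*(-3))*(2 - 60 - 24) = 42*(-82) = -3444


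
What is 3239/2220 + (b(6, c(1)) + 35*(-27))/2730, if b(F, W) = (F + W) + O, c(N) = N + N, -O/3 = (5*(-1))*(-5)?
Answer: 73287/67340 ≈ 1.0883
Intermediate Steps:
O = -75 (O = -3*5*(-1)*(-5) = -(-15)*(-5) = -3*25 = -75)
c(N) = 2*N
b(F, W) = -75 + F + W (b(F, W) = (F + W) - 75 = -75 + F + W)
3239/2220 + (b(6, c(1)) + 35*(-27))/2730 = 3239/2220 + ((-75 + 6 + 2*1) + 35*(-27))/2730 = 3239*(1/2220) + ((-75 + 6 + 2) - 945)*(1/2730) = 3239/2220 + (-67 - 945)*(1/2730) = 3239/2220 - 1012*1/2730 = 3239/2220 - 506/1365 = 73287/67340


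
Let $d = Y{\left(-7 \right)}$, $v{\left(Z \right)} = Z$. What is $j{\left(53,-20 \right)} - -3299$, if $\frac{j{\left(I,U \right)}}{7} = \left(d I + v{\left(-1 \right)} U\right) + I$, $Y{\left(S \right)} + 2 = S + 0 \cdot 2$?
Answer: $471$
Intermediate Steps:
$Y{\left(S \right)} = -2 + S$ ($Y{\left(S \right)} = -2 + \left(S + 0 \cdot 2\right) = -2 + \left(S + 0\right) = -2 + S$)
$d = -9$ ($d = -2 - 7 = -9$)
$j{\left(I,U \right)} = - 56 I - 7 U$ ($j{\left(I,U \right)} = 7 \left(\left(- 9 I - U\right) + I\right) = 7 \left(\left(- U - 9 I\right) + I\right) = 7 \left(- U - 8 I\right) = - 56 I - 7 U$)
$j{\left(53,-20 \right)} - -3299 = \left(\left(-56\right) 53 - -140\right) - -3299 = \left(-2968 + 140\right) + 3299 = -2828 + 3299 = 471$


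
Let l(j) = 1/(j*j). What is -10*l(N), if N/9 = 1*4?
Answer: -5/648 ≈ -0.0077161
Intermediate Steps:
N = 36 (N = 9*(1*4) = 9*4 = 36)
l(j) = j**(-2)
-10*l(N) = -10/36**2 = -10*1/1296 = -5/648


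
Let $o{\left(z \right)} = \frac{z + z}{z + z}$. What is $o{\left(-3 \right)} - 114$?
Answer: $-113$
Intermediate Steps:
$o{\left(z \right)} = 1$ ($o{\left(z \right)} = \frac{2 z}{2 z} = 2 z \frac{1}{2 z} = 1$)
$o{\left(-3 \right)} - 114 = 1 - 114 = -113$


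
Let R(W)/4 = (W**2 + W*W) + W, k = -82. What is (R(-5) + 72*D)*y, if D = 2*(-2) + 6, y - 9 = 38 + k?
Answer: -11340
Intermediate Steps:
y = -35 (y = 9 + (38 - 82) = 9 - 44 = -35)
R(W) = 4*W + 8*W**2 (R(W) = 4*((W**2 + W*W) + W) = 4*((W**2 + W**2) + W) = 4*(2*W**2 + W) = 4*(W + 2*W**2) = 4*W + 8*W**2)
D = 2 (D = -4 + 6 = 2)
(R(-5) + 72*D)*y = (4*(-5)*(1 + 2*(-5)) + 72*2)*(-35) = (4*(-5)*(1 - 10) + 144)*(-35) = (4*(-5)*(-9) + 144)*(-35) = (180 + 144)*(-35) = 324*(-35) = -11340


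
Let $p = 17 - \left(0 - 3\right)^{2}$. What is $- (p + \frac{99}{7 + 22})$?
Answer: $- \frac{331}{29} \approx -11.414$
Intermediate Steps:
$p = 8$ ($p = 17 - \left(-3\right)^{2} = 17 - 9 = 8$)
$- (p + \frac{99}{7 + 22}) = - (8 + \frac{99}{7 + 22}) = - (8 + \frac{99}{29}) = \left(-1\right) \frac{331}{29} = - \frac{331}{29}$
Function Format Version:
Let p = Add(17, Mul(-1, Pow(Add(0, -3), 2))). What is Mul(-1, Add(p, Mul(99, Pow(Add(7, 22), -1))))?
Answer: Rational(-331, 29) ≈ -11.414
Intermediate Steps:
p = 8 (p = Add(17, Mul(-1, Pow(-3, 2))) = Add(17, Mul(-1, 9)) = Add(17, -9) = 8)
Mul(-1, Add(p, Mul(99, Pow(Add(7, 22), -1)))) = Mul(-1, Add(8, Mul(99, Pow(Add(7, 22), -1)))) = Mul(-1, Add(8, Mul(99, Pow(29, -1)))) = Mul(-1, Add(8, Mul(99, Rational(1, 29)))) = Mul(-1, Add(8, Rational(99, 29))) = Mul(-1, Rational(331, 29)) = Rational(-331, 29)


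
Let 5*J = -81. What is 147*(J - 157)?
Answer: -127302/5 ≈ -25460.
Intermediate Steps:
J = -81/5 (J = (⅕)*(-81) = -81/5 ≈ -16.200)
147*(J - 157) = 147*(-81/5 - 157) = 147*(-866/5) = -127302/5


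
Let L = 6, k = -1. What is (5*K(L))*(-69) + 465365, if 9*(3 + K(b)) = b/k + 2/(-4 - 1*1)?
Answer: 1399936/3 ≈ 4.6665e+5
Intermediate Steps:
K(b) = -137/45 - b/9 (K(b) = -3 + (b/(-1) + 2/(-4 - 1*1))/9 = -3 + (b*(-1) + 2/(-4 - 1))/9 = -3 + (-b + 2/(-5))/9 = -3 + (-b + 2*(-⅕))/9 = -3 + (-b - ⅖)/9 = -3 + (-⅖ - b)/9 = -3 + (-2/45 - b/9) = -137/45 - b/9)
(5*K(L))*(-69) + 465365 = (5*(-137/45 - ⅑*6))*(-69) + 465365 = (5*(-137/45 - ⅔))*(-69) + 465365 = (5*(-167/45))*(-69) + 465365 = -167/9*(-69) + 465365 = 3841/3 + 465365 = 1399936/3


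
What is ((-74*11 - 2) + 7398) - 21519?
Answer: -14937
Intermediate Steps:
((-74*11 - 2) + 7398) - 21519 = ((-814 - 2) + 7398) - 21519 = (-816 + 7398) - 21519 = 6582 - 21519 = -14937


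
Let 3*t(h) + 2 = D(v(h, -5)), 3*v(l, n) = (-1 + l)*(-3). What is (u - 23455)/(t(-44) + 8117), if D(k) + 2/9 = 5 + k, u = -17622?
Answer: -1109079/219589 ≈ -5.0507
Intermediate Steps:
v(l, n) = 1 - l (v(l, n) = ((-1 + l)*(-3))/3 = (3 - 3*l)/3 = 1 - l)
D(k) = 43/9 + k (D(k) = -2/9 + (5 + k) = 43/9 + k)
t(h) = 34/27 - h/3 (t(h) = -2/3 + (43/9 + (1 - h))/3 = -2/3 + (52/9 - h)/3 = -2/3 + (52/27 - h/3) = 34/27 - h/3)
(u - 23455)/(t(-44) + 8117) = (-17622 - 23455)/((34/27 - 1/3*(-44)) + 8117) = -41077/((34/27 + 44/3) + 8117) = -41077/(430/27 + 8117) = -41077/219589/27 = -41077*27/219589 = -1109079/219589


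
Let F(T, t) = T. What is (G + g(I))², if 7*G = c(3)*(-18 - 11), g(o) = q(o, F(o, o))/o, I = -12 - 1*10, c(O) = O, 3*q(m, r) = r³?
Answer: 9778129/441 ≈ 22173.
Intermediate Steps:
q(m, r) = r³/3
I = -22 (I = -12 - 10 = -22)
g(o) = o²/3 (g(o) = (o³/3)/o = o²/3)
G = -87/7 (G = (3*(-18 - 11))/7 = (3*(-29))/7 = (⅐)*(-87) = -87/7 ≈ -12.429)
(G + g(I))² = (-87/7 + (⅓)*(-22)²)² = (-87/7 + (⅓)*484)² = (-87/7 + 484/3)² = (3127/21)² = 9778129/441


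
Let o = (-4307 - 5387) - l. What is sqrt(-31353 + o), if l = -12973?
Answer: I*sqrt(28074) ≈ 167.55*I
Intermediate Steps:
o = 3279 (o = (-4307 - 5387) - 1*(-12973) = -9694 + 12973 = 3279)
sqrt(-31353 + o) = sqrt(-31353 + 3279) = sqrt(-28074) = I*sqrt(28074)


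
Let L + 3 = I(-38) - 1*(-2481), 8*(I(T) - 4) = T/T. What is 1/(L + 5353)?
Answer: 8/62681 ≈ 0.00012763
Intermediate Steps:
I(T) = 33/8 (I(T) = 4 + (T/T)/8 = 4 + (⅛)*1 = 4 + ⅛ = 33/8)
L = 19857/8 (L = -3 + (33/8 - 1*(-2481)) = -3 + (33/8 + 2481) = -3 + 19881/8 = 19857/8 ≈ 2482.1)
1/(L + 5353) = 1/(19857/8 + 5353) = 1/(62681/8) = 8/62681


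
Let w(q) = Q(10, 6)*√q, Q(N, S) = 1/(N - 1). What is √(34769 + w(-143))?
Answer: √(312921 + I*√143)/3 ≈ 186.46 + 0.0035629*I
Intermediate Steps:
Q(N, S) = 1/(-1 + N)
w(q) = √q/9 (w(q) = √q/(-1 + 10) = √q/9)
√(34769 + w(-143)) = √(34769 + √(-143)/9) = √(34769 + (I*√143)/9) = √(34769 + I*√143/9)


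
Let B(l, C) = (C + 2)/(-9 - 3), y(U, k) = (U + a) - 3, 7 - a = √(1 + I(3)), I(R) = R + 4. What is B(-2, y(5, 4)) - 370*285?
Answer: -1265411/12 + √2/6 ≈ -1.0545e+5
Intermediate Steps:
I(R) = 4 + R
a = 7 - 2*√2 (a = 7 - √(1 + (4 + 3)) = 7 - √(1 + 7) = 7 - √8 = 7 - 2*√2 ≈ 4.1716)
y(U, k) = 4 + U - 2*√2 (y(U, k) = (U + (7 - 2*√2)) - 3 = (7 + U - 2*√2) - 3 = 4 + U - 2*√2)
B(l, C) = -⅙ - C/12 (B(l, C) = (2 + C)/(-12) = (2 + C)*(-1/12) = -⅙ - C/12)
B(-2, y(5, 4)) - 370*285 = (-⅙ - (4 + 5 - 2*√2)/12) - 370*285 = (-⅙ - (9 - 2*√2)/12) - 105450 = (-⅙ + (-¾ + √2/6)) - 105450 = (-11/12 + √2/6) - 105450 = -1265411/12 + √2/6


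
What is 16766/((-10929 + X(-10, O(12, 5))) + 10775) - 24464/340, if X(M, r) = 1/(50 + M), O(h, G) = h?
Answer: -94672844/523515 ≈ -180.84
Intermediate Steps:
16766/((-10929 + X(-10, O(12, 5))) + 10775) - 24464/340 = 16766/((-10929 + 1/(50 - 10)) + 10775) - 24464/340 = 16766/((-10929 + 1/40) + 10775) - 24464*1/340 = 16766/((-10929 + 1/40) + 10775) - 6116/85 = 16766/(-437159/40 + 10775) - 6116/85 = 16766/(-6159/40) - 6116/85 = 16766*(-40/6159) - 6116/85 = -670640/6159 - 6116/85 = -94672844/523515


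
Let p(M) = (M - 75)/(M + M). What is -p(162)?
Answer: -29/108 ≈ -0.26852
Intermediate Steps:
p(M) = (-75 + M)/(2*M) (p(M) = (-75 + M)/((2*M)) = (-75 + M)*(1/(2*M)) = (-75 + M)/(2*M))
-p(162) = -(-75 + 162)/(2*162) = -87/(2*162) = -1*29/108 = -29/108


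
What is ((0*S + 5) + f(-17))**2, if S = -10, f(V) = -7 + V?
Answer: 361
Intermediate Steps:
((0*S + 5) + f(-17))**2 = ((0*(-10) + 5) + (-7 - 17))**2 = ((0 + 5) - 24)**2 = (5 - 24)**2 = (-19)**2 = 361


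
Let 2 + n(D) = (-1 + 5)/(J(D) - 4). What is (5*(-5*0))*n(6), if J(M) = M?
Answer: 0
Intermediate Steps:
n(D) = -2 + 4/(-4 + D) (n(D) = -2 + (-1 + 5)/(D - 4) = -2 + 4/(-4 + D))
(5*(-5*0))*n(6) = (5*(-5*0))*(2*(6 - 1*6)/(-4 + 6)) = (5*0)*(2*(6 - 6)/2) = 0*(2*(1/2)*0) = 0*0 = 0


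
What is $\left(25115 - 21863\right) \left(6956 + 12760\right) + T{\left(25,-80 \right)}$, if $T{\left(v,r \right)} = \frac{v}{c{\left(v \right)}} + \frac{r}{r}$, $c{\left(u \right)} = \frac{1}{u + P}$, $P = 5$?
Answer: $64117183$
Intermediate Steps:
$c{\left(u \right)} = \frac{1}{5 + u}$ ($c{\left(u \right)} = \frac{1}{u + 5} = \frac{1}{5 + u}$)
$T{\left(v,r \right)} = 1 + v \left(5 + v\right)$ ($T{\left(v,r \right)} = \frac{v}{\frac{1}{5 + v}} + \frac{r}{r} = v \left(5 + v\right) + 1 = 1 + v \left(5 + v\right)$)
$\left(25115 - 21863\right) \left(6956 + 12760\right) + T{\left(25,-80 \right)} = \left(25115 - 21863\right) \left(6956 + 12760\right) + \left(1 + 25 \left(5 + 25\right)\right) = 3252 \cdot 19716 + \left(1 + 25 \cdot 30\right) = 64116432 + \left(1 + 750\right) = 64116432 + 751 = 64117183$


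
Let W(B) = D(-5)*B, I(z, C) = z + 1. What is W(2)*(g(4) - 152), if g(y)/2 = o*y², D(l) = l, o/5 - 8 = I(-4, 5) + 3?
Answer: -11280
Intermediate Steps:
I(z, C) = 1 + z
o = 40 (o = 40 + 5*((1 - 4) + 3) = 40 + 5*(-3 + 3) = 40 + 5*0 = 40 + 0 = 40)
W(B) = -5*B
g(y) = 80*y² (g(y) = 2*(40*y²) = 80*y²)
W(2)*(g(4) - 152) = (-5*2)*(80*4² - 152) = -10*(80*16 - 152) = -10*(1280 - 152) = -10*1128 = -11280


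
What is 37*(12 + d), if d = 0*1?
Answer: 444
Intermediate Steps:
d = 0
37*(12 + d) = 37*(12 + 0) = 37*12 = 444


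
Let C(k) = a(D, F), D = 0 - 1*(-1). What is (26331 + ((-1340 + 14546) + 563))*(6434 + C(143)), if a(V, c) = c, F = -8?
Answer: 257682600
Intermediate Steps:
D = 1 (D = 0 + 1 = 1)
C(k) = -8
(26331 + ((-1340 + 14546) + 563))*(6434 + C(143)) = (26331 + ((-1340 + 14546) + 563))*(6434 - 8) = (26331 + (13206 + 563))*6426 = (26331 + 13769)*6426 = 40100*6426 = 257682600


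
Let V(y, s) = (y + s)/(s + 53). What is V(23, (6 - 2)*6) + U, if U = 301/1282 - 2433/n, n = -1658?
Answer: 94624940/40916953 ≈ 2.3126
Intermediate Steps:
V(y, s) = (s + y)/(53 + s)
U = 904541/531389 (U = 301/1282 - 2433/(-1658) = 301*(1/1282) - 2433*(-1/1658) = 301/1282 + 2433/1658 = 904541/531389 ≈ 1.7022)
V(23, (6 - 2)*6) + U = ((6 - 2)*6 + 23)/(53 + (6 - 2)*6) + 904541/531389 = (4*6 + 23)/(53 + 4*6) + 904541/531389 = (24 + 23)/(53 + 24) + 904541/531389 = 47/77 + 904541/531389 = 94624940/40916953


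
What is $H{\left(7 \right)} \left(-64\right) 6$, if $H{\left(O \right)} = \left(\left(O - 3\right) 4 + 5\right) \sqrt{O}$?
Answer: $- 8064 \sqrt{7} \approx -21335.0$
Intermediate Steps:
$H{\left(O \right)} = \sqrt{O} \left(-7 + 4 O\right)$ ($H{\left(O \right)} = \left(\left(-3 + O\right) 4 + 5\right) \sqrt{O} = \left(\left(-12 + 4 O\right) + 5\right) \sqrt{O} = \left(-7 + 4 O\right) \sqrt{O} = \sqrt{O} \left(-7 + 4 O\right)$)
$H{\left(7 \right)} \left(-64\right) 6 = \sqrt{7} \left(-7 + 4 \cdot 7\right) \left(-64\right) 6 = \sqrt{7} \left(-7 + 28\right) \left(-64\right) 6 = \sqrt{7} \cdot 21 \left(-64\right) 6 = 21 \sqrt{7} \left(-64\right) 6 = - 1344 \sqrt{7} \cdot 6 = - 8064 \sqrt{7}$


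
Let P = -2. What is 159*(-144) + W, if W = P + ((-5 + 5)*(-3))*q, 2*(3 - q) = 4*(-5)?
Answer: -22898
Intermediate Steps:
q = 13 (q = 3 - 2*(-5) = 3 - ½*(-20) = 3 + 10 = 13)
W = -2 (W = -2 + ((-5 + 5)*(-3))*13 = -2 + (0*(-3))*13 = -2 + 0*13 = -2 + 0 = -2)
159*(-144) + W = 159*(-144) - 2 = -22896 - 2 = -22898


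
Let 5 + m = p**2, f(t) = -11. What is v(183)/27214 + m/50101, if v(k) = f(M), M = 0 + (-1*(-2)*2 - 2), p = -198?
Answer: 96928225/123949874 ≈ 0.78200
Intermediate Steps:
M = 2 (M = 0 + (2*2 - 2) = 0 + (4 - 2) = 0 + 2 = 2)
m = 39199 (m = -5 + (-198)**2 = -5 + 39204 = 39199)
v(k) = -11
v(183)/27214 + m/50101 = -11/27214 + 39199/50101 = -11*1/27214 + 39199*(1/50101) = -1/2474 + 39199/50101 = 96928225/123949874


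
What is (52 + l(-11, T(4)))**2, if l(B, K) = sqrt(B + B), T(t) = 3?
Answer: (52 + I*sqrt(22))**2 ≈ 2682.0 + 487.8*I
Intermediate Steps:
l(B, K) = sqrt(2)*sqrt(B) (l(B, K) = sqrt(2*B) = sqrt(2)*sqrt(B))
(52 + l(-11, T(4)))**2 = (52 + sqrt(2)*sqrt(-11))**2 = (52 + sqrt(2)*(I*sqrt(11)))**2 = (52 + I*sqrt(22))**2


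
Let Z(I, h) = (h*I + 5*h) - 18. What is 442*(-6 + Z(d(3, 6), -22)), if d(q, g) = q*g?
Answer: -234260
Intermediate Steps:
d(q, g) = g*q
Z(I, h) = -18 + 5*h + I*h (Z(I, h) = (I*h + 5*h) - 18 = (5*h + I*h) - 18 = -18 + 5*h + I*h)
442*(-6 + Z(d(3, 6), -22)) = 442*(-6 + (-18 + 5*(-22) + (6*3)*(-22))) = 442*(-6 + (-18 - 110 + 18*(-22))) = 442*(-6 + (-18 - 110 - 396)) = 442*(-6 - 524) = 442*(-530) = -234260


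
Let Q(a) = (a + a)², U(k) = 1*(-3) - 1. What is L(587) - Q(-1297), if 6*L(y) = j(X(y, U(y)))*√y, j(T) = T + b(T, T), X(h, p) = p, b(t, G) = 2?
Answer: -6728836 - √587/3 ≈ -6.7288e+6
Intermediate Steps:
U(k) = -4 (U(k) = -3 - 1 = -4)
j(T) = 2 + T (j(T) = T + 2 = 2 + T)
Q(a) = 4*a² (Q(a) = (2*a)² = 4*a²)
L(y) = -√y/3 (L(y) = ((2 - 4)*√y)/6 = (-2*√y)/6 = -√y/3)
L(587) - Q(-1297) = -√587/3 - 4*(-1297)² = -√587/3 - 4*1682209 = -√587/3 - 1*6728836 = -√587/3 - 6728836 = -6728836 - √587/3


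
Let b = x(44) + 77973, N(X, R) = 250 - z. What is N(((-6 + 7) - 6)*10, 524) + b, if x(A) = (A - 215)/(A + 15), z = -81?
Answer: 4619765/59 ≈ 78301.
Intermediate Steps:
x(A) = (-215 + A)/(15 + A)
N(X, R) = 331 (N(X, R) = 250 - 1*(-81) = 250 + 81 = 331)
b = 4600236/59 (b = (-215 + 44)/(15 + 44) + 77973 = -171/59 + 77973 = 4600236/59 ≈ 77970.)
N(((-6 + 7) - 6)*10, 524) + b = 331 + 4600236/59 = 4619765/59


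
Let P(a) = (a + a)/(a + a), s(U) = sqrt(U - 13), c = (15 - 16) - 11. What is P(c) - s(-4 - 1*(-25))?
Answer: 1 - 2*sqrt(2) ≈ -1.8284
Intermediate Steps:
c = -12 (c = -1 - 11 = -12)
s(U) = sqrt(-13 + U)
P(a) = 1 (P(a) = (2*a)/((2*a)) = (2*a)*(1/(2*a)) = 1)
P(c) - s(-4 - 1*(-25)) = 1 - sqrt(-13 + (-4 - 1*(-25))) = 1 - sqrt(-13 + (-4 + 25)) = 1 - sqrt(-13 + 21) = 1 - sqrt(8) = 1 - 2*sqrt(2)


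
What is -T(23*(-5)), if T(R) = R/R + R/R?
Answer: -2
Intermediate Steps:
T(R) = 2 (T(R) = 1 + 1 = 2)
-T(23*(-5)) = -1*2 = -2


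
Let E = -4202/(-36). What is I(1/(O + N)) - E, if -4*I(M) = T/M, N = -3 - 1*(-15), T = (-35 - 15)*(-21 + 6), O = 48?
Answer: -204601/18 ≈ -11367.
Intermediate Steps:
T = 750 (T = -50*(-15) = 750)
N = 12 (N = -3 + 15 = 12)
I(M) = -375/(2*M)
E = 2101/18 (E = -4202*(-1/36) = 2101/18 ≈ 116.72)
I(1/(O + N)) - E = -375/(2*(1/(48 + 12))) - 1*2101/18 = -375/(2*(1/60)) - 2101/18 = -375/(2*1/60) - 2101/18 = -375/2*60 - 2101/18 = -11250 - 2101/18 = -204601/18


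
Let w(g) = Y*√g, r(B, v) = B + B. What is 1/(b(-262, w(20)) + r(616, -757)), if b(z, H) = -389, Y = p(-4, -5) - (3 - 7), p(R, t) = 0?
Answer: 1/843 ≈ 0.0011862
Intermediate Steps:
Y = 4 (Y = 0 - (3 - 7) = 0 - 1*(-4) = 0 + 4 = 4)
r(B, v) = 2*B
w(g) = 4*√g
1/(b(-262, w(20)) + r(616, -757)) = 1/(-389 + 2*616) = 1/(-389 + 1232) = 1/843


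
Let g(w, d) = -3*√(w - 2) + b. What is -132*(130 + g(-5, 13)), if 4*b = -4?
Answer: -17028 + 396*I*√7 ≈ -17028.0 + 1047.7*I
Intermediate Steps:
b = -1 (b = (¼)*(-4) = -1)
g(w, d) = -1 - 3*√(-2 + w) (g(w, d) = -3*√(w - 2) - 1 = -3*√(-2 + w) - 1 = -1 - 3*√(-2 + w))
-132*(130 + g(-5, 13)) = -132*(130 + (-1 - 3*√(-2 - 5))) = -132*(130 + (-1 - 3*I*√7)) = -132*(129 - 3*I*√7) = -17028 + 396*I*√7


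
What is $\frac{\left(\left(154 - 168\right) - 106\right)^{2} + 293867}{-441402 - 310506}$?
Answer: $- \frac{308267}{751908} \approx -0.40998$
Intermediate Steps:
$\frac{\left(\left(154 - 168\right) - 106\right)^{2} + 293867}{-441402 - 310506} = \frac{\left(\left(154 - 168\right) - 106\right)^{2} + 293867}{-751908} = \left(\left(-14 - 106\right)^{2} + 293867\right) \left(- \frac{1}{751908}\right) = \left(\left(-120\right)^{2} + 293867\right) \left(- \frac{1}{751908}\right) = \left(14400 + 293867\right) \left(- \frac{1}{751908}\right) = 308267 \left(- \frac{1}{751908}\right) = - \frac{308267}{751908}$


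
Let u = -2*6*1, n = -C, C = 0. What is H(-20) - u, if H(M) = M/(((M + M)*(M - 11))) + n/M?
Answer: 743/62 ≈ 11.984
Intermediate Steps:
n = 0 (n = -1*0 = 0)
H(M) = 1/(2*(-11 + M)) (H(M) = M/(((M + M)*(M - 11))) + 0/M = M/(((2*M)*(-11 + M))) + 0 = M/((2*M*(-11 + M))) + 0 = M*(1/(2*M*(-11 + M))) + 0 = 1/(2*(-11 + M)) + 0 = 1/(2*(-11 + M)))
u = -12 (u = -12*1 = -12)
H(-20) - u = 1/(2*(-11 - 20)) - 1*(-12) = (1/2)/(-31) + 12 = (1/2)*(-1/31) + 12 = -1/62 + 12 = 743/62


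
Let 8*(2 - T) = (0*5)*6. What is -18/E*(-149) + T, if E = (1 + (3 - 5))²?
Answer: 2684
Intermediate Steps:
T = 2 (T = 2 - 0*5*6/8 = 2 - 0*6 = 2 - ⅛*0 = 2 + 0 = 2)
E = 1 (E = (1 - 2)² = (-1)² = 1)
-18/E*(-149) + T = -18/1*(-149) + 2 = -18*1*(-149) + 2 = -18*(-149) + 2 = 2682 + 2 = 2684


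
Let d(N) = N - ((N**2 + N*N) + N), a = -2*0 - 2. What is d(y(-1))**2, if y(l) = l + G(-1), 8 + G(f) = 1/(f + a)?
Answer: 2458624/81 ≈ 30353.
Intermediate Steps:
a = -2 (a = 0 - 2 = -2)
G(f) = -8 + 1/(-2 + f) (G(f) = -8 + 1/(f - 2) = -8 + 1/(-2 + f))
y(l) = -25/3 + l (y(l) = l + (17 - 8*(-1))/(-2 - 1) = l + (17 + 8)/(-3) = l - 1/3*25 = l - 25/3 = -25/3 + l)
d(N) = -2*N**2 (d(N) = N - ((N**2 + N**2) + N) = N - (2*N**2 + N) = N - (N + 2*N**2) = N + (-N - 2*N**2) = -2*N**2)
d(y(-1))**2 = (-2*(-25/3 - 1)**2)**2 = (-2*(-28/3)**2)**2 = (-2*784/9)**2 = (-1568/9)**2 = 2458624/81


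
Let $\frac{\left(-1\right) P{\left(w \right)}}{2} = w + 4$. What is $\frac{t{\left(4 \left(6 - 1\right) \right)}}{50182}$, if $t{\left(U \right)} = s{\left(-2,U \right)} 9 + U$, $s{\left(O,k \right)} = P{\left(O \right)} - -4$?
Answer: $\frac{10}{25091} \approx 0.00039855$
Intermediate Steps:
$P{\left(w \right)} = -8 - 2 w$ ($P{\left(w \right)} = - 2 \left(w + 4\right) = - 2 \left(4 + w\right) = -8 - 2 w$)
$s{\left(O,k \right)} = -4 - 2 O$ ($s{\left(O,k \right)} = \left(-8 - 2 O\right) - -4 = \left(-8 - 2 O\right) + 4 = -4 - 2 O$)
$t{\left(U \right)} = U$ ($t{\left(U \right)} = \left(-4 - -4\right) 9 + U = \left(-4 + 4\right) 9 + U = 0 \cdot 9 + U = 0 + U = U$)
$\frac{t{\left(4 \left(6 - 1\right) \right)}}{50182} = \frac{4 \left(6 - 1\right)}{50182} = 4 \cdot 5 \cdot \frac{1}{50182} = 20 \cdot \frac{1}{50182} = \frac{10}{25091}$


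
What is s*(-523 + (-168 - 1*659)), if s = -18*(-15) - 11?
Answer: -349650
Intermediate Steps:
s = 259 (s = 270 - 11 = 259)
s*(-523 + (-168 - 1*659)) = 259*(-523 + (-168 - 1*659)) = 259*(-523 + (-168 - 659)) = 259*(-523 - 827) = 259*(-1350) = -349650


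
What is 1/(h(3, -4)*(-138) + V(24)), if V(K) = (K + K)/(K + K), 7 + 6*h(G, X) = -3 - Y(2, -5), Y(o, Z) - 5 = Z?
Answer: 1/231 ≈ 0.0043290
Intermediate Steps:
Y(o, Z) = 5 + Z
h(G, X) = -5/3 (h(G, X) = -7/6 + (-3 - (5 - 5))/6 = -7/6 + (-3 - 1*0)/6 = -7/6 + (-3 + 0)/6 = -7/6 + (⅙)*(-3) = -7/6 - ½ = -5/3)
V(K) = 1 (V(K) = (2*K)/((2*K)) = (2*K)*(1/(2*K)) = 1)
1/(h(3, -4)*(-138) + V(24)) = 1/(-5/3*(-138) + 1) = 1/(230 + 1) = 1/231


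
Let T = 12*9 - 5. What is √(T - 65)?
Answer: √38 ≈ 6.1644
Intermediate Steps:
T = 103 (T = 108 - 5 = 103)
√(T - 65) = √(103 - 65) = √38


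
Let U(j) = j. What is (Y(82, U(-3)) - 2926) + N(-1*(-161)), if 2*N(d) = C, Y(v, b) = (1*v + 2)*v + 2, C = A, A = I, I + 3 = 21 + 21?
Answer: 7967/2 ≈ 3983.5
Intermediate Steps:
I = 39 (I = -3 + (21 + 21) = -3 + 42 = 39)
A = 39
C = 39
Y(v, b) = 2 + v*(2 + v) (Y(v, b) = (v + 2)*v + 2 = (2 + v)*v + 2 = v*(2 + v) + 2 = 2 + v*(2 + v))
N(d) = 39/2 (N(d) = (1/2)*39 = 39/2)
(Y(82, U(-3)) - 2926) + N(-1*(-161)) = ((2 + 82**2 + 2*82) - 2926) + 39/2 = ((2 + 6724 + 164) - 2926) + 39/2 = (6890 - 2926) + 39/2 = 3964 + 39/2 = 7967/2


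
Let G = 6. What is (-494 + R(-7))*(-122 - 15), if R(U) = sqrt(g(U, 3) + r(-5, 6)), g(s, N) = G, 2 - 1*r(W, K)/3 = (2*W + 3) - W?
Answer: 67678 - 411*sqrt(2) ≈ 67097.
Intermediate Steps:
r(W, K) = -3 - 3*W (r(W, K) = 6 - 3*((2*W + 3) - W) = 6 - 3*((3 + 2*W) - W) = 6 - 3*(3 + W) = 6 + (-9 - 3*W) = -3 - 3*W)
g(s, N) = 6
R(U) = 3*sqrt(2) (R(U) = sqrt(6 + (-3 - 3*(-5))) = sqrt(6 + (-3 + 15)) = sqrt(6 + 12) = sqrt(18) = 3*sqrt(2))
(-494 + R(-7))*(-122 - 15) = (-494 + 3*sqrt(2))*(-122 - 15) = (-494 + 3*sqrt(2))*(-137) = 67678 - 411*sqrt(2)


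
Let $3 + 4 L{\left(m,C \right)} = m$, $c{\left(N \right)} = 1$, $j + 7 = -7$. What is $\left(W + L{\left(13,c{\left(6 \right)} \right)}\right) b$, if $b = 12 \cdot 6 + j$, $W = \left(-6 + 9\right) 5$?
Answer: $1015$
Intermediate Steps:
$j = -14$ ($j = -7 - 7 = -14$)
$L{\left(m,C \right)} = - \frac{3}{4} + \frac{m}{4}$
$W = 15$ ($W = 3 \cdot 5 = 15$)
$b = 58$ ($b = 12 \cdot 6 - 14 = 72 - 14 = 58$)
$\left(W + L{\left(13,c{\left(6 \right)} \right)}\right) b = \left(15 + \left(- \frac{3}{4} + \frac{1}{4} \cdot 13\right)\right) 58 = \left(15 + \left(- \frac{3}{4} + \frac{13}{4}\right)\right) 58 = \left(15 + \frac{5}{2}\right) 58 = \frac{35}{2} \cdot 58 = 1015$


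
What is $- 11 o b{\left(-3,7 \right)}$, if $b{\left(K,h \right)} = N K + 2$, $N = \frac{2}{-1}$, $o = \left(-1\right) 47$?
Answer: $4136$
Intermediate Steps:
$o = -47$
$N = -2$ ($N = 2 \left(-1\right) = -2$)
$b{\left(K,h \right)} = 2 - 2 K$ ($b{\left(K,h \right)} = - 2 K + 2 = 2 - 2 K$)
$- 11 o b{\left(-3,7 \right)} = \left(-11\right) \left(-47\right) \left(2 - -6\right) = 517 \left(2 + 6\right) = 517 \cdot 8 = 4136$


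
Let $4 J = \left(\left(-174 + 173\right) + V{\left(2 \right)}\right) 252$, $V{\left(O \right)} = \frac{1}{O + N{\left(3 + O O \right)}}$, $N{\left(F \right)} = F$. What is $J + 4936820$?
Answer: $4936764$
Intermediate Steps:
$V{\left(O \right)} = \frac{1}{3 + O + O^{2}}$ ($V{\left(O \right)} = \frac{1}{O + \left(3 + O O\right)} = \frac{1}{O + \left(3 + O^{2}\right)} = \frac{1}{3 + O + O^{2}}$)
$J = -56$ ($J = \frac{\left(\left(-174 + 173\right) + \frac{1}{3 + 2 + 2^{2}}\right) 252}{4} = \frac{\left(-1 + \frac{1}{3 + 2 + 4}\right) 252}{4} = \frac{\left(-1 + \frac{1}{9}\right) 252}{4} = \frac{\left(- \frac{8}{9}\right) 252}{4} = \frac{1}{4} \left(-224\right) = -56$)
$J + 4936820 = -56 + 4936820 = 4936764$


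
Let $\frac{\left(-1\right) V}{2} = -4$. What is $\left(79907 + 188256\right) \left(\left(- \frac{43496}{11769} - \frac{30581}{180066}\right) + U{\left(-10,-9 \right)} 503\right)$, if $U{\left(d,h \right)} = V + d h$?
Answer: $\frac{3112344255311107957}{235466306} \approx 1.3218 \cdot 10^{10}$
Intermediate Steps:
$V = 8$ ($V = \left(-2\right) \left(-4\right) = 8$)
$U{\left(d,h \right)} = 8 + d h$
$\left(79907 + 188256\right) \left(\left(- \frac{43496}{11769} - \frac{30581}{180066}\right) + U{\left(-10,-9 \right)} 503\right) = \left(79907 + 188256\right) \left(\left(- \frac{43496}{11769} - \frac{30581}{180066}\right) + \left(8 - -90\right) 503\right) = 268163 \left(\left(\left(-43496\right) \frac{1}{11769} - \frac{30581}{180066}\right) + \left(8 + 90\right) 503\right) = 268163 \left(\left(- \frac{43496}{11769} - \frac{30581}{180066}\right) + 98 \cdot 503\right) = 268163 \left(- \frac{910228725}{235466306} + 49294\right) = 268163 \cdot \frac{11606165859239}{235466306} = \frac{3112344255311107957}{235466306}$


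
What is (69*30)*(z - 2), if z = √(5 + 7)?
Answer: -4140 + 4140*√3 ≈ 3030.7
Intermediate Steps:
z = 2*√3 (z = √12 = 2*√3 ≈ 3.4641)
(69*30)*(z - 2) = (69*30)*(2*√3 - 2) = 2070*(-2 + 2*√3) = -4140 + 4140*√3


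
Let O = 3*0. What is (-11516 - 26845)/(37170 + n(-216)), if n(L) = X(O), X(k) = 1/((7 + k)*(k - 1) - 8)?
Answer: -575415/557549 ≈ -1.0320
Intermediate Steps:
O = 0
X(k) = 1/(-8 + (-1 + k)*(7 + k)) (X(k) = 1/((7 + k)*(-1 + k) - 8) = 1/((-1 + k)*(7 + k) - 8) = 1/(-8 + (-1 + k)*(7 + k)))
n(L) = -1/15 (n(L) = 1/(-15 + 0² + 6*0) = 1/(-15 + 0 + 0) = 1/(-15) = -1/15)
(-11516 - 26845)/(37170 + n(-216)) = (-11516 - 26845)/(37170 - 1/15) = -38361/557549/15 = -38361*15/557549 = -575415/557549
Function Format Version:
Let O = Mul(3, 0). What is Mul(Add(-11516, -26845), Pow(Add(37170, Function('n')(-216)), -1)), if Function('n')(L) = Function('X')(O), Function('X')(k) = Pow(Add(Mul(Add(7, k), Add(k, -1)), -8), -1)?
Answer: Rational(-575415, 557549) ≈ -1.0320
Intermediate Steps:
O = 0
Function('X')(k) = Pow(Add(-8, Mul(Add(-1, k), Add(7, k))), -1) (Function('X')(k) = Pow(Add(Mul(Add(7, k), Add(-1, k)), -8), -1) = Pow(Add(Mul(Add(-1, k), Add(7, k)), -8), -1) = Pow(Add(-8, Mul(Add(-1, k), Add(7, k))), -1))
Function('n')(L) = Rational(-1, 15) (Function('n')(L) = Pow(Add(-15, Pow(0, 2), Mul(6, 0)), -1) = Pow(Add(-15, 0, 0), -1) = Pow(-15, -1) = Rational(-1, 15))
Mul(Add(-11516, -26845), Pow(Add(37170, Function('n')(-216)), -1)) = Mul(Add(-11516, -26845), Pow(Add(37170, Rational(-1, 15)), -1)) = Mul(-38361, Pow(Rational(557549, 15), -1)) = Mul(-38361, Rational(15, 557549)) = Rational(-575415, 557549)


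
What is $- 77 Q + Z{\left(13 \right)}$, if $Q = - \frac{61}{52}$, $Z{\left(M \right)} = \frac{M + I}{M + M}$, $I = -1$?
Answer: $\frac{4721}{52} \approx 90.788$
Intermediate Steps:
$Z{\left(M \right)} = \frac{-1 + M}{2 M}$ ($Z{\left(M \right)} = \frac{M - 1}{M + M} = \frac{-1 + M}{2 M}$)
$Q = - \frac{61}{52}$ ($Q = \left(-61\right) \frac{1}{52} = - \frac{61}{52} \approx -1.1731$)
$- 77 Q + Z{\left(13 \right)} = \left(-77\right) \left(- \frac{61}{52}\right) + \frac{-1 + 13}{2 \cdot 13} = \frac{4697}{52} + \frac{1}{2} \cdot \frac{1}{13} \cdot 12 = \frac{4697}{52} + \frac{6}{13} = \frac{4721}{52}$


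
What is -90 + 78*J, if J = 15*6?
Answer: 6930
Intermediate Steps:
J = 90
-90 + 78*J = -90 + 78*90 = -90 + 7020 = 6930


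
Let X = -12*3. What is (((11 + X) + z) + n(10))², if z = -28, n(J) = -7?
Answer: 3600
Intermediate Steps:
X = -36
(((11 + X) + z) + n(10))² = (((11 - 36) - 28) - 7)² = ((-25 - 28) - 7)² = (-53 - 7)² = (-60)² = 3600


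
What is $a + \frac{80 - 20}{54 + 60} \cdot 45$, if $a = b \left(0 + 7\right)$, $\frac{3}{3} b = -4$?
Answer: $- \frac{82}{19} \approx -4.3158$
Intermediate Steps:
$b = -4$
$a = -28$ ($a = - 4 \left(0 + 7\right) = \left(-4\right) 7 = -28$)
$a + \frac{80 - 20}{54 + 60} \cdot 45 = -28 + \frac{80 - 20}{54 + 60} \cdot 45 = -28 + \frac{60}{114} \cdot 45 = -28 + 60 \cdot \frac{1}{114} \cdot 45 = -28 + \frac{10}{19} \cdot 45 = -28 + \frac{450}{19} = - \frac{82}{19}$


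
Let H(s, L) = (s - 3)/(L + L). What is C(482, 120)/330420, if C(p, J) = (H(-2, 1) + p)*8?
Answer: 959/82605 ≈ 0.011609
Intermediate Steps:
H(s, L) = (-3 + s)/(2*L) (H(s, L) = (-3 + s)/((2*L)) = (-3 + s)*(1/(2*L)) = (-3 + s)/(2*L))
C(p, J) = -20 + 8*p (C(p, J) = ((1/2)*(-3 - 2)/1 + p)*8 = ((1/2)*1*(-5) + p)*8 = (-5/2 + p)*8 = -20 + 8*p)
C(482, 120)/330420 = (-20 + 8*482)/330420 = (-20 + 3856)*(1/330420) = 3836*(1/330420) = 959/82605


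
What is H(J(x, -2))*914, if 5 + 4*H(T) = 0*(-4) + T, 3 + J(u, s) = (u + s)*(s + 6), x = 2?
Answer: -1828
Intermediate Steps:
J(u, s) = -3 + (6 + s)*(s + u) (J(u, s) = -3 + (u + s)*(s + 6) = -3 + (s + u)*(6 + s) = -3 + (6 + s)*(s + u))
H(T) = -5/4 + T/4 (H(T) = -5/4 + (0*(-4) + T)/4 = -5/4 + (0 + T)/4 = -5/4 + T/4)
H(J(x, -2))*914 = (-5/4 + (-3 + (-2)**2 + 6*(-2) + 6*2 - 2*2)/4)*914 = (-5/4 + (-3 + 4 - 12 + 12 - 4)/4)*914 = (-5/4 + (1/4)*(-3))*914 = (-5/4 - 3/4)*914 = -2*914 = -1828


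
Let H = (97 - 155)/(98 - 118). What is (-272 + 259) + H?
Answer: -101/10 ≈ -10.100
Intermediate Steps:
H = 29/10 (H = -58/(-20) = -58*(-1/20) = 29/10 ≈ 2.9000)
(-272 + 259) + H = (-272 + 259) + 29/10 = -13 + 29/10 = -101/10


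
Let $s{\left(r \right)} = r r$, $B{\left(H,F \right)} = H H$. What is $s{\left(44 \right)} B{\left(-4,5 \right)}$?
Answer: $30976$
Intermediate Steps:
$B{\left(H,F \right)} = H^{2}$
$s{\left(r \right)} = r^{2}$
$s{\left(44 \right)} B{\left(-4,5 \right)} = 44^{2} \left(-4\right)^{2} = 1936 \cdot 16 = 30976$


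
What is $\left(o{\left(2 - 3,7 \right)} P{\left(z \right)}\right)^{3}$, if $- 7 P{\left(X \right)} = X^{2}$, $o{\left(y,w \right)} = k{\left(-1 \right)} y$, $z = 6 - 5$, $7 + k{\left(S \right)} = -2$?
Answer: $- \frac{729}{343} \approx -2.1254$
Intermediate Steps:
$k{\left(S \right)} = -9$ ($k{\left(S \right)} = -7 - 2 = -9$)
$z = 1$
$o{\left(y,w \right)} = - 9 y$
$P{\left(X \right)} = - \frac{X^{2}}{7}$
$\left(o{\left(2 - 3,7 \right)} P{\left(z \right)}\right)^{3} = \left(- 9 \left(2 - 3\right) \left(- \frac{1^{2}}{7}\right)\right)^{3} = \left(- 9 \left(2 - 3\right) \left(\left(- \frac{1}{7}\right) 1\right)\right)^{3} = \left(\left(-9\right) \left(-1\right) \left(- \frac{1}{7}\right)\right)^{3} = \left(9 \left(- \frac{1}{7}\right)\right)^{3} = \left(- \frac{9}{7}\right)^{3} = - \frac{729}{343}$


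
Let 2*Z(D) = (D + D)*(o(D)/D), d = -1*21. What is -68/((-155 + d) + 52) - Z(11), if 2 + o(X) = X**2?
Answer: -3672/31 ≈ -118.45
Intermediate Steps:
o(X) = -2 + X**2
d = -21
Z(D) = -2 + D**2 (Z(D) = ((D + D)*((-2 + D**2)/D))/2 = ((2*D)*((-2 + D**2)/D))/2 = (-4 + 2*D**2)/2 = -2 + D**2)
-68/((-155 + d) + 52) - Z(11) = -68/((-155 - 21) + 52) - (-2 + 11**2) = -68/(-176 + 52) - (-2 + 121) = -68/(-124) - 1*119 = -68*(-1/124) - 119 = 17/31 - 119 = -3672/31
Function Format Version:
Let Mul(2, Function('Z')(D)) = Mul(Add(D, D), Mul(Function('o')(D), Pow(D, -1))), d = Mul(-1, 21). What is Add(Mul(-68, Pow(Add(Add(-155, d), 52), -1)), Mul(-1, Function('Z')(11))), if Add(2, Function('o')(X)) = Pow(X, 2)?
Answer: Rational(-3672, 31) ≈ -118.45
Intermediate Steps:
Function('o')(X) = Add(-2, Pow(X, 2))
d = -21
Function('Z')(D) = Add(-2, Pow(D, 2)) (Function('Z')(D) = Mul(Rational(1, 2), Mul(Add(D, D), Mul(Add(-2, Pow(D, 2)), Pow(D, -1)))) = Mul(Rational(1, 2), Mul(Mul(2, D), Mul(Pow(D, -1), Add(-2, Pow(D, 2))))) = Mul(Rational(1, 2), Add(-4, Mul(2, Pow(D, 2)))) = Add(-2, Pow(D, 2)))
Add(Mul(-68, Pow(Add(Add(-155, d), 52), -1)), Mul(-1, Function('Z')(11))) = Add(Mul(-68, Pow(Add(Add(-155, -21), 52), -1)), Mul(-1, Add(-2, Pow(11, 2)))) = Add(Mul(-68, Pow(Add(-176, 52), -1)), Mul(-1, Add(-2, 121))) = Add(Mul(-68, Pow(-124, -1)), Mul(-1, 119)) = Add(Mul(-68, Rational(-1, 124)), -119) = Add(Rational(17, 31), -119) = Rational(-3672, 31)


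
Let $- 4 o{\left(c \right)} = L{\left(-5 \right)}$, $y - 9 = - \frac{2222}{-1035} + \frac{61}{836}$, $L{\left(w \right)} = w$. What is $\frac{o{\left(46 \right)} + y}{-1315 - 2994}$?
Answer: $- \frac{5394821}{1864202670} \approx -0.0028939$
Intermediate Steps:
$y = \frac{9708067}{865260}$ ($y = 9 + \left(- \frac{2222}{-1035} + \frac{61}{836}\right) = 9 + \left(\left(-2222\right) \left(- \frac{1}{1035}\right) + 61 \cdot \frac{1}{836}\right) = 9 + \left(\frac{2222}{1035} + \frac{61}{836}\right) = 9 + \frac{1920727}{865260} = \frac{9708067}{865260} \approx 11.22$)
$o{\left(c \right)} = \frac{5}{4}$ ($o{\left(c \right)} = \left(- \frac{1}{4}\right) \left(-5\right) = \frac{5}{4}$)
$\frac{o{\left(46 \right)} + y}{-1315 - 2994} = \frac{\frac{5}{4} + \frac{9708067}{865260}}{-1315 - 2994} = \frac{5394821}{432630 \left(-4309\right)} = \frac{5394821}{432630} \left(- \frac{1}{4309}\right) = - \frac{5394821}{1864202670}$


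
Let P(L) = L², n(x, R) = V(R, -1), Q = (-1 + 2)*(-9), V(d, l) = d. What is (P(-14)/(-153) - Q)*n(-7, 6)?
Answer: 2362/51 ≈ 46.314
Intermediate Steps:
Q = -9 (Q = 1*(-9) = -9)
n(x, R) = R
(P(-14)/(-153) - Q)*n(-7, 6) = ((-14)²/(-153) - 1*(-9))*6 = (196*(-1/153) + 9)*6 = (-196/153 + 9)*6 = (1181/153)*6 = 2362/51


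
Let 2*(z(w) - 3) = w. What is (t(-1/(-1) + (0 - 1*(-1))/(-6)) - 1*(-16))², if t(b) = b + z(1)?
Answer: 3721/9 ≈ 413.44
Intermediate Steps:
z(w) = 3 + w/2
t(b) = 7/2 + b (t(b) = b + (3 + (½)*1) = b + (3 + ½) = b + 7/2 = 7/2 + b)
(t(-1/(-1) + (0 - 1*(-1))/(-6)) - 1*(-16))² = ((7/2 + (-1/(-1) + (0 - 1*(-1))/(-6))) - 1*(-16))² = ((7/2 + (-1*(-1) + (0 + 1)*(-⅙))) + 16)² = ((7/2 + (1 + 1*(-⅙))) + 16)² = ((7/2 + (1 - ⅙)) + 16)² = ((7/2 + ⅚) + 16)² = (13/3 + 16)² = (61/3)² = 3721/9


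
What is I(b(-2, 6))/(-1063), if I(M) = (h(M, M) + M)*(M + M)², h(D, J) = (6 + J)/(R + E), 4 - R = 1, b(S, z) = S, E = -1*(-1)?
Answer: 16/1063 ≈ 0.015052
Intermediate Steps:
E = 1
R = 3 (R = 4 - 1*1 = 4 - 1 = 3)
h(D, J) = 3/2 + J/4 (h(D, J) = (6 + J)/(3 + 1) = (6 + J)/4 = (6 + J)*(¼) = 3/2 + J/4)
I(M) = 4*M²*(3/2 + 5*M/4) (I(M) = ((3/2 + M/4) + M)*(M + M)² = (3/2 + 5*M/4)*(2*M)² = (3/2 + 5*M/4)*(4*M²) = 4*M²*(3/2 + 5*M/4))
I(b(-2, 6))/(-1063) = ((-2)²*(6 + 5*(-2)))/(-1063) = (4*(6 - 10))*(-1/1063) = (4*(-4))*(-1/1063) = -16*(-1/1063) = 16/1063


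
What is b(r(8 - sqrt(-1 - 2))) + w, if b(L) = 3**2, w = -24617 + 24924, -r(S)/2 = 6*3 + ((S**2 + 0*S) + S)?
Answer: 316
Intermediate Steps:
r(S) = -36 - 2*S - 2*S**2 (r(S) = -2*(6*3 + ((S**2 + 0*S) + S)) = -2*(18 + ((S**2 + 0) + S)) = -2*(18 + (S**2 + S)) = -2*(18 + (S + S**2)) = -2*(18 + S + S**2) = -36 - 2*S - 2*S**2)
w = 307
b(L) = 9
b(r(8 - sqrt(-1 - 2))) + w = 9 + 307 = 316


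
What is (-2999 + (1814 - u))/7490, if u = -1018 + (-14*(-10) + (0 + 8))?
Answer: -9/214 ≈ -0.042056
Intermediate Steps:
u = -870 (u = -1018 + (140 + 8) = -1018 + 148 = -870)
(-2999 + (1814 - u))/7490 = (-2999 + (1814 - 1*(-870)))/7490 = (-2999 + (1814 + 870))*(1/7490) = (-2999 + 2684)*(1/7490) = -315*1/7490 = -9/214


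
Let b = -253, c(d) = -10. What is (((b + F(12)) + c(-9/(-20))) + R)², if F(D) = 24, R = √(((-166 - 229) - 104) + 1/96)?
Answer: (-5736 + I*√287418)²/576 ≈ 56622.0 - 10678.0*I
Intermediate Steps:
R = I*√287418/24 (R = √((-395 - 104) + 1/96) = √(-499 + 1/96) = √(-47903/96) = I*√287418/24 ≈ 22.338*I)
(((b + F(12)) + c(-9/(-20))) + R)² = (((-253 + 24) - 10) + I*√287418/24)² = ((-229 - 10) + I*√287418/24)² = (-239 + I*√287418/24)²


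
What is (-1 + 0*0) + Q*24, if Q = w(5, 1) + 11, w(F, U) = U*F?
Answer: 383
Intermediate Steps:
w(F, U) = F*U
Q = 16 (Q = 5*1 + 11 = 5 + 11 = 16)
(-1 + 0*0) + Q*24 = (-1 + 0*0) + 16*24 = (-1 + 0) + 384 = -1 + 384 = 383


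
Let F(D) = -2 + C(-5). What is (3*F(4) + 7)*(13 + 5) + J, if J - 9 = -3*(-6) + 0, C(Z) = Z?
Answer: -225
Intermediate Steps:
F(D) = -7 (F(D) = -2 - 5 = -7)
J = 27 (J = 9 + (-3*(-6) + 0) = 9 + (18 + 0) = 9 + 18 = 27)
(3*F(4) + 7)*(13 + 5) + J = (3*(-7) + 7)*(13 + 5) + 27 = (-21 + 7)*18 + 27 = -14*18 + 27 = -252 + 27 = -225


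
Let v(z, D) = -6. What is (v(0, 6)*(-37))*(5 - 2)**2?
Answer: 1998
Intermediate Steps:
(v(0, 6)*(-37))*(5 - 2)**2 = (-6*(-37))*(5 - 2)**2 = 222*3**2 = 222*9 = 1998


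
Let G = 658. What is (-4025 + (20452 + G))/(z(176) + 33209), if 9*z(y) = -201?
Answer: 10251/19912 ≈ 0.51482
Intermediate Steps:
z(y) = -67/3 (z(y) = (⅑)*(-201) = -67/3)
(-4025 + (20452 + G))/(z(176) + 33209) = (-4025 + (20452 + 658))/(-67/3 + 33209) = (-4025 + 21110)/(99560/3) = 17085*(3/99560) = 10251/19912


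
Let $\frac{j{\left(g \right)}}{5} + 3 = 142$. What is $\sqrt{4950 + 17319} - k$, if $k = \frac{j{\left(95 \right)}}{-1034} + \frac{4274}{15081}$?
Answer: $\frac{50099}{128874} + \sqrt{22269} \approx 149.62$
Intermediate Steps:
$j{\left(g \right)} = 695$ ($j{\left(g \right)} = -15 + 5 \cdot 142 = -15 + 710 = 695$)
$k = - \frac{50099}{128874}$ ($k = \frac{695}{-1034} + \frac{4274}{15081} = 695 \left(- \frac{1}{1034}\right) + 4274 \cdot \frac{1}{15081} = - \frac{695}{1034} + \frac{4274}{15081} = - \frac{50099}{128874} \approx -0.38874$)
$\sqrt{4950 + 17319} - k = \sqrt{4950 + 17319} - - \frac{50099}{128874} = \sqrt{22269} + \frac{50099}{128874} = \frac{50099}{128874} + \sqrt{22269}$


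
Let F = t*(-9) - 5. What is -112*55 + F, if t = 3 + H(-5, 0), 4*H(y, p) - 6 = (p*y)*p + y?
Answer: -24777/4 ≈ -6194.3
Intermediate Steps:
H(y, p) = 3/2 + y/4 + y*p**2/4 (H(y, p) = 3/2 + ((p*y)*p + y)/4 = 3/2 + (y*p**2 + y)/4 = 3/2 + (y + y*p**2)/4 = 3/2 + (y/4 + y*p**2/4) = 3/2 + y/4 + y*p**2/4)
t = 13/4 (t = 3 + (3/2 + (1/4)*(-5) + (1/4)*(-5)*0**2) = 3 + (3/2 - 5/4 + (1/4)*(-5)*0) = 3 + (3/2 - 5/4 + 0) = 3 + 1/4 = 13/4 ≈ 3.2500)
F = -137/4 (F = (13/4)*(-9) - 5 = -117/4 - 5 = -137/4 ≈ -34.250)
-112*55 + F = -112*55 - 137/4 = -6160 - 137/4 = -24777/4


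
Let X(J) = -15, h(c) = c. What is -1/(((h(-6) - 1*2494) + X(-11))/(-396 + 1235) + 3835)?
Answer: -839/3215050 ≈ -0.00026096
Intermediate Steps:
-1/(((h(-6) - 1*2494) + X(-11))/(-396 + 1235) + 3835) = -1/(((-6 - 1*2494) - 15)/(-396 + 1235) + 3835) = -1/(((-6 - 2494) - 15)/839 + 3835) = -1/((-2500 - 15)*(1/839) + 3835) = -1/(-2515*1/839 + 3835) = -1/(-2515/839 + 3835) = -1/3215050/839 = -1*839/3215050 = -839/3215050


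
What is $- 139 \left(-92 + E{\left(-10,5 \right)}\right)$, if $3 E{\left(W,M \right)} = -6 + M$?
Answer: $\frac{38503}{3} \approx 12834.0$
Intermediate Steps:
$E{\left(W,M \right)} = -2 + \frac{M}{3}$ ($E{\left(W,M \right)} = \frac{-6 + M}{3} = -2 + \frac{M}{3}$)
$- 139 \left(-92 + E{\left(-10,5 \right)}\right) = - 139 \left(-92 + \left(-2 + \frac{1}{3} \cdot 5\right)\right) = - 139 \left(-92 + \left(-2 + \frac{5}{3}\right)\right) = - 139 \left(-92 - \frac{1}{3}\right) = \left(-139\right) \left(- \frac{277}{3}\right) = \frac{38503}{3}$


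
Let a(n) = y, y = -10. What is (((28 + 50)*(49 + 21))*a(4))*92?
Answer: -5023200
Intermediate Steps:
a(n) = -10
(((28 + 50)*(49 + 21))*a(4))*92 = (((28 + 50)*(49 + 21))*(-10))*92 = ((78*70)*(-10))*92 = (5460*(-10))*92 = -54600*92 = -5023200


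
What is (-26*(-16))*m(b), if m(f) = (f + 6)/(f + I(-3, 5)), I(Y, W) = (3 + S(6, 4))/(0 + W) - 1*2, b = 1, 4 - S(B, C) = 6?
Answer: -3640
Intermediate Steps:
S(B, C) = -2 (S(B, C) = 4 - 1*6 = 4 - 6 = -2)
I(Y, W) = -2 + 1/W (I(Y, W) = (3 - 2)/(0 + W) - 1*2 = 1/W - 2 = -2 + 1/W)
m(f) = (6 + f)/(-9/5 + f) (m(f) = (f + 6)/(f + (-2 + 1/5)) = (6 + f)/(f + (-2 + ⅕)) = (6 + f)/(f - 9/5) = (6 + f)/(-9/5 + f))
(-26*(-16))*m(b) = (-26*(-16))*(5*(6 + 1)/(-9 + 5*1)) = 416*(5*7/(-9 + 5)) = 416*(5*7/(-4)) = 416*(5*(-¼)*7) = 416*(-35/4) = -3640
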